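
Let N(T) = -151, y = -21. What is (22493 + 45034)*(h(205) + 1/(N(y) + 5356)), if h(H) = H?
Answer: 24017688234/1735 ≈ 1.3843e+7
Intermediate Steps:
(22493 + 45034)*(h(205) + 1/(N(y) + 5356)) = (22493 + 45034)*(205 + 1/(-151 + 5356)) = 67527*(205 + 1/5205) = 67527*(1067026/5205) = 24017688234/1735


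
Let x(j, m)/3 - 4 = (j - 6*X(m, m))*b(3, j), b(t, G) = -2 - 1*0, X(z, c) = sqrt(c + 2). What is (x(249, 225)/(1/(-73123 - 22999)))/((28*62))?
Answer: 35613201/434 - 432549*sqrt(227)/217 ≈ 52026.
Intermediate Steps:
X(z, c) = sqrt(2 + c)
b(t, G) = -2 (b(t, G) = -2 + 0 = -2)
x(j, m) = 12 - 6*j + 36*sqrt(2 + m) (x(j, m) = 12 + 3*((j - 6*sqrt(2 + m))*(-2)) = 12 + 3*(-2*j + 12*sqrt(2 + m)) = 12 + (-6*j + 36*sqrt(2 + m)) = 12 - 6*j + 36*sqrt(2 + m))
(x(249, 225)/(1/(-73123 - 22999)))/((28*62)) = ((12 - 6*249 + 36*sqrt(2 + 225))/(1/(-73123 - 22999)))/((28*62)) = ((12 - 1494 + 36*sqrt(227))/(1/(-96122)))/1736 = ((-1482 + 36*sqrt(227))/(-1/96122))*(1/1736) = ((-1482 + 36*sqrt(227))*(-96122))*(1/1736) = (142452804 - 3460392*sqrt(227))*(1/1736) = 35613201/434 - 432549*sqrt(227)/217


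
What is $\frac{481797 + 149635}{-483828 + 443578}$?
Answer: $- \frac{315716}{20125} \approx -15.688$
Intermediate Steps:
$\frac{481797 + 149635}{-483828 + 443578} = \frac{631432}{-40250} = 631432 \left(- \frac{1}{40250}\right) = - \frac{315716}{20125}$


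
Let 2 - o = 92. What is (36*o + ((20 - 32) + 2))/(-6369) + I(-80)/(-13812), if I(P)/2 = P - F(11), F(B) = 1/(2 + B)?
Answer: 99469543/190598694 ≈ 0.52188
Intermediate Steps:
o = -90 (o = 2 - 1*92 = 2 - 92 = -90)
I(P) = -2/13 + 2*P (I(P) = 2*(P - 1/(2 + 11)) = 2*(P - 1/13) = 2*(-1/13 + P) = -2/13 + 2*P)
(36*o + ((20 - 32) + 2))/(-6369) + I(-80)/(-13812) = (36*(-90) + ((20 - 32) + 2))/(-6369) + (-2/13 + 2*(-80))/(-13812) = (-3240 + (-12 + 2))*(-1/6369) + (-2/13 - 160)*(-1/13812) = (-3240 - 10)*(-1/6369) - 2082/13*(-1/13812) = -3250*(-1/6369) + 347/29926 = 3250/6369 + 347/29926 = 99469543/190598694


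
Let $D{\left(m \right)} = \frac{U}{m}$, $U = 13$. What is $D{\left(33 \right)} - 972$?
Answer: $- \frac{32063}{33} \approx -971.61$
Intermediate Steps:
$D{\left(m \right)} = \frac{13}{m}$
$D{\left(33 \right)} - 972 = \frac{13}{33} - 972 = - \frac{32063}{33}$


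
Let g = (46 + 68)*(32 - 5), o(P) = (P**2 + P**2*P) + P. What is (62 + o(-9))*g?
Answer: -1831410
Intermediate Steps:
o(P) = P + P**2 + P**3 (o(P) = (P**2 + P**3) + P = P + P**2 + P**3)
g = 3078 (g = 114*27 = 3078)
(62 + o(-9))*g = (62 - 9*(1 - 9 + (-9)**2))*3078 = (62 - 9*(1 - 9 + 81))*3078 = (62 - 9*73)*3078 = (62 - 657)*3078 = -595*3078 = -1831410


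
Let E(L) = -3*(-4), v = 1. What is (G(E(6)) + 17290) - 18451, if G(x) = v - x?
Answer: -1172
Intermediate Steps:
E(L) = 12
G(x) = 1 - x
(G(E(6)) + 17290) - 18451 = ((1 - 1*12) + 17290) - 18451 = ((1 - 12) + 17290) - 18451 = (-11 + 17290) - 18451 = 17279 - 18451 = -1172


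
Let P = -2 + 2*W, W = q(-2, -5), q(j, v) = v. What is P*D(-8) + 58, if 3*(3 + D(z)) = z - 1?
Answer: 130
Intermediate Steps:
W = -5
P = -12 (P = -2 + 2*(-5) = -2 - 10 = -12)
D(z) = -10/3 + z/3 (D(z) = -3 + (z - 1)/3 = -3 + (-1 + z)/3 = -3 + (-⅓ + z/3) = -10/3 + z/3)
P*D(-8) + 58 = -12*(-10/3 + (⅓)*(-8)) + 58 = -12*(-10/3 - 8/3) + 58 = -12*(-6) + 58 = 72 + 58 = 130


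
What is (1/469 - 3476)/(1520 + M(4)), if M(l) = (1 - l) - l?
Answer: -1630243/709597 ≈ -2.2974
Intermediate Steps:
M(l) = 1 - 2*l
(1/469 - 3476)/(1520 + M(4)) = (1/469 - 3476)/(1520 + (1 - 2*4)) = (1/469 - 3476)/(1520 + (1 - 8)) = -1630243/(469*(1520 - 7)) = -1630243/469/1513 = -1630243/469*1/1513 = -1630243/709597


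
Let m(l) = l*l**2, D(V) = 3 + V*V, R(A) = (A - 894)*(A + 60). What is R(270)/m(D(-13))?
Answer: -6435/159014 ≈ -0.040468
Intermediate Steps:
R(A) = (-894 + A)*(60 + A)
D(V) = 3 + V**2
m(l) = l**3
R(270)/m(D(-13)) = (-53640 + 270**2 - 834*270)/((3 + (-13)**2)**3) = (-53640 + 72900 - 225180)/((3 + 169)**3) = -205920/(172**3) = -205920/5088448 = -205920*1/5088448 = -6435/159014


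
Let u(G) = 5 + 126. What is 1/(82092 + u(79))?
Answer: 1/82223 ≈ 1.2162e-5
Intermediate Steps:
u(G) = 131
1/(82092 + u(79)) = 1/(82092 + 131) = 1/82223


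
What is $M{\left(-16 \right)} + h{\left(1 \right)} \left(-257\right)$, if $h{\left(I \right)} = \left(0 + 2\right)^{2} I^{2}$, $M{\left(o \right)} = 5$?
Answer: $-1023$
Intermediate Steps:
$h{\left(I \right)} = 4 I^{2}$ ($h{\left(I \right)} = 2^{2} I^{2} = 4 I^{2}$)
$M{\left(-16 \right)} + h{\left(1 \right)} \left(-257\right) = 5 + 4 \cdot 1^{2} \left(-257\right) = 5 + 4 \cdot 1 \left(-257\right) = 5 + 4 \left(-257\right) = 5 - 1028 = -1023$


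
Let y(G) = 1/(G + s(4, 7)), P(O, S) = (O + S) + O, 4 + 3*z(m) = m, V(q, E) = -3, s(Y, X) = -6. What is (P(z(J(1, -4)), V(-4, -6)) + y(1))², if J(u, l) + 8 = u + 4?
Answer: 13924/225 ≈ 61.884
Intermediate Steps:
J(u, l) = -4 + u (J(u, l) = -8 + (u + 4) = -8 + (4 + u) = -4 + u)
z(m) = -4/3 + m/3
P(O, S) = S + 2*O
y(G) = 1/(-6 + G) (y(G) = 1/(G - 6) = 1/(-6 + G))
(P(z(J(1, -4)), V(-4, -6)) + y(1))² = ((-3 + 2*(-4/3 + (-4 + 1)/3)) + 1/(-6 + 1))² = ((-3 + 2*(-4/3 + (⅓)*(-3))) + 1/(-5))² = ((-3 + 2*(-4/3 - 1)) - ⅕)² = ((-3 + 2*(-7/3)) - ⅕)² = ((-3 - 14/3) - ⅕)² = (-23/3 - ⅕)² = (-118/15)² = 13924/225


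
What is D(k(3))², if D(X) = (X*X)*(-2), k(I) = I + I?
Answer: 5184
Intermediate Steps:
k(I) = 2*I
D(X) = -2*X² (D(X) = X²*(-2) = -2*X²)
D(k(3))² = (-2*(2*3)²)² = (-2*6²)² = (-2*36)² = (-72)² = 5184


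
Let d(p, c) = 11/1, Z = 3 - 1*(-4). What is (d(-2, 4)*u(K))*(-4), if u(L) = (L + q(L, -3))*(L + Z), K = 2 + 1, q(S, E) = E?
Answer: 0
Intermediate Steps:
K = 3
Z = 7 (Z = 3 + 4 = 7)
d(p, c) = 11 (d(p, c) = 11*1 = 11)
u(L) = (-3 + L)*(7 + L) (u(L) = (L - 3)*(L + 7) = (-3 + L)*(7 + L))
(d(-2, 4)*u(K))*(-4) = (11*(-21 + 3² + 4*3))*(-4) = (11*(-21 + 9 + 12))*(-4) = (11*0)*(-4) = 0*(-4) = 0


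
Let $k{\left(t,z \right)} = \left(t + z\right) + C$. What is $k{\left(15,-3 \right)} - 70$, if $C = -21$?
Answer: $-79$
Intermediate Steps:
$k{\left(t,z \right)} = -21 + t + z$ ($k{\left(t,z \right)} = \left(t + z\right) - 21 = -21 + t + z$)
$k{\left(15,-3 \right)} - 70 = \left(-21 + 15 - 3\right) - 70 = -9 - 70 = -79$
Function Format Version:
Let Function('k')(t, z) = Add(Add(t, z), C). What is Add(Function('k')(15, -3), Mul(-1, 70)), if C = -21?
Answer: -79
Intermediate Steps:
Function('k')(t, z) = Add(-21, t, z) (Function('k')(t, z) = Add(Add(t, z), -21) = Add(-21, t, z))
Add(Function('k')(15, -3), Mul(-1, 70)) = Add(Add(-21, 15, -3), Mul(-1, 70)) = Add(-9, -70) = -79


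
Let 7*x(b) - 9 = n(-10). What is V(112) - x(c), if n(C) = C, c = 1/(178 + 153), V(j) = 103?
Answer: 722/7 ≈ 103.14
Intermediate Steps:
c = 1/331 ≈ 0.0030211
x(b) = -1/7 (x(b) = 9/7 + (1/7)*(-10) = 9/7 - 10/7 = -1/7)
V(112) - x(c) = 103 - 1*(-1/7) = 103 + 1/7 = 722/7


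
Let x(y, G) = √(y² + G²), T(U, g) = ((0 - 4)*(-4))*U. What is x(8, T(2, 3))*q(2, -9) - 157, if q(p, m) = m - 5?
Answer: -157 - 112*√17 ≈ -618.79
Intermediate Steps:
q(p, m) = -5 + m
T(U, g) = 16*U (T(U, g) = (-4*(-4))*U = 16*U)
x(y, G) = √(G² + y²)
x(8, T(2, 3))*q(2, -9) - 157 = √((16*2)² + 8²)*(-5 - 9) - 157 = √(32² + 64)*(-14) - 157 = √(1024 + 64)*(-14) - 157 = √1088*(-14) - 157 = (8*√17)*(-14) - 157 = -112*√17 - 157 = -157 - 112*√17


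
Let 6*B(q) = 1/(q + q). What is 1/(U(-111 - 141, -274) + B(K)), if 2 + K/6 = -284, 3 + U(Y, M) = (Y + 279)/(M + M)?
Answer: -2821104/8602445 ≈ -0.32794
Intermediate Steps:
U(Y, M) = -3 + (279 + Y)/(2*M) (U(Y, M) = -3 + (Y + 279)/(M + M) = -3 + (279 + Y)/((2*M)) = -3 + (279 + Y)*(1/(2*M)) = -3 + (279 + Y)/(2*M))
K = -1716 (K = -12 + 6*(-284) = -12 - 1704 = -1716)
B(q) = 1/(12*q) (B(q) = 1/(6*(q + q)) = 1/(6*((2*q))) = (1/(2*q))/6 = 1/(12*q))
1/(U(-111 - 141, -274) + B(K)) = 1/((½)*(279 + (-111 - 141) - 6*(-274))/(-274) + (1/12)/(-1716)) = 1/((½)*(-1/274)*(279 - 252 + 1644) + (1/12)*(-1/1716)) = 1/((½)*(-1/274)*1671 - 1/20592) = 1/(-1671/548 - 1/20592) = 1/(-8602445/2821104) = -2821104/8602445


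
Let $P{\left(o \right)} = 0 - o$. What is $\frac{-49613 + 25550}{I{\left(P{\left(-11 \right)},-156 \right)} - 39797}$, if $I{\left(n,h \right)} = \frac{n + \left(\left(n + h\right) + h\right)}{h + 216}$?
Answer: $\frac{144378}{238811} \approx 0.60457$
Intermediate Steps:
$P{\left(o \right)} = - o$
$I{\left(n,h \right)} = \frac{2 h + 2 n}{216 + h}$ ($I{\left(n,h \right)} = \frac{n + \left(\left(h + n\right) + h\right)}{216 + h} = \frac{n + \left(n + 2 h\right)}{216 + h} = \frac{2 h + 2 n}{216 + h}$)
$\frac{-49613 + 25550}{I{\left(P{\left(-11 \right)},-156 \right)} - 39797} = \frac{-49613 + 25550}{\frac{2 \left(-156 - -11\right)}{216 - 156} - 39797} = - \frac{24063}{\frac{2 \left(-156 + 11\right)}{60} - 39797} = - \frac{24063}{2 \cdot \frac{1}{60} \left(-145\right) - 39797} = - \frac{24063}{- \frac{29}{6} - 39797} = - \frac{24063}{- \frac{238811}{6}} = \left(-24063\right) \left(- \frac{6}{238811}\right) = \frac{144378}{238811}$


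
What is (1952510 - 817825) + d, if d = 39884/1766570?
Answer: 77096173859/67945 ≈ 1.1347e+6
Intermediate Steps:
d = 1534/67945 (d = 39884*(1/1766570) = 1534/67945 ≈ 0.022577)
(1952510 - 817825) + d = (1952510 - 817825) + 1534/67945 = 1134685 + 1534/67945 = 77096173859/67945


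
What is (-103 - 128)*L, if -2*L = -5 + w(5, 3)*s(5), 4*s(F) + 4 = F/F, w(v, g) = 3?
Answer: -6699/8 ≈ -837.38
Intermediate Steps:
s(F) = -3/4 (s(F) = -1 + (F/F)/4 = -1 + (1/4)*1 = -1 + 1/4 = -3/4)
L = 29/8 (L = -(-5 + 3*(-3/4))/2 = -(-5 - 9/4)/2 = -1/2*(-29/4) = 29/8 ≈ 3.6250)
(-103 - 128)*L = (-103 - 128)*(29/8) = -231*29/8 = -6699/8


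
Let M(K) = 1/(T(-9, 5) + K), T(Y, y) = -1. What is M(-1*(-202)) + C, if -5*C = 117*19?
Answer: -446818/1005 ≈ -444.60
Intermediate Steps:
M(K) = 1/(-1 + K)
C = -2223/5 (C = -117*19/5 = -⅕*2223 = -2223/5 ≈ -444.60)
M(-1*(-202)) + C = 1/(-1 - 1*(-202)) - 2223/5 = 1/(-1 + 202) - 2223/5 = 1/201 - 2223/5 = -446818/1005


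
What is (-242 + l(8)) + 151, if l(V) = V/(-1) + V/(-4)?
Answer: -101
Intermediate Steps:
l(V) = -5*V/4 (l(V) = V*(-1) + V*(-1/4) = -V - V/4 = -5*V/4)
(-242 + l(8)) + 151 = (-242 - 5/4*8) + 151 = (-242 - 10) + 151 = -252 + 151 = -101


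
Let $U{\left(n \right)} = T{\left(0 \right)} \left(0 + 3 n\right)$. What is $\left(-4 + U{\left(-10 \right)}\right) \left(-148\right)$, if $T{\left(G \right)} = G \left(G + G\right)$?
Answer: $592$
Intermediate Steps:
$T{\left(G \right)} = 2 G^{2}$ ($T{\left(G \right)} = G 2 G = 2 G^{2}$)
$U{\left(n \right)} = 0$ ($U{\left(n \right)} = 2 \cdot 0^{2} \left(0 + 3 n\right) = 2 \cdot 0 \cdot 3 n = 0 \cdot 3 n = 0$)
$\left(-4 + U{\left(-10 \right)}\right) \left(-148\right) = \left(-4 + 0\right) \left(-148\right) = \left(-4\right) \left(-148\right) = 592$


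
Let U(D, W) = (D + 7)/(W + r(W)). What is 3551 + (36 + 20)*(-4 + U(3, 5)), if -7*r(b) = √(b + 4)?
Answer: 6899/2 ≈ 3449.5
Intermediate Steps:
r(b) = -√(4 + b)/7 (r(b) = -√(b + 4)/7 = -√(4 + b)/7)
U(D, W) = (7 + D)/(W - √(4 + W)/7) (U(D, W) = (D + 7)/(W - √(4 + W)/7) = (7 + D)/(W - √(4 + W)/7))
3551 + (36 + 20)*(-4 + U(3, 5)) = 3551 + (36 + 20)*(-4 + 7*(7 + 3)/(-√(4 + 5) + 7*5)) = 3551 + 56*(-4 + 7*10/(-√9 + 35)) = 3551 + 56*(-4 + 7*10/(-1*3 + 35)) = 3551 + 56*(-4 + 7*10/(-3 + 35)) = 3551 + 56*(-4 + 7*10/32) = 3551 + 56*(-4 + 7*(1/32)*10) = 3551 + 56*(-4 + 35/16) = 3551 + 56*(-29/16) = 3551 - 203/2 = 6899/2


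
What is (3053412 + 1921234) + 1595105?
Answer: 6569751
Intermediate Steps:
(3053412 + 1921234) + 1595105 = 4974646 + 1595105 = 6569751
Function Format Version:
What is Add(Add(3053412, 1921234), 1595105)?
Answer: 6569751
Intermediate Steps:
Add(Add(3053412, 1921234), 1595105) = Add(4974646, 1595105) = 6569751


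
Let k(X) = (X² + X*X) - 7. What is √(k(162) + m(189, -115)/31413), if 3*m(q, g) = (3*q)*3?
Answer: 2*√1438528859135/10471 ≈ 229.09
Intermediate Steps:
m(q, g) = 3*q (m(q, g) = ((3*q)*3)/3 = (9*q)/3 = 3*q)
k(X) = -7 + 2*X² (k(X) = (X² + X²) - 7 = 2*X² - 7 = -7 + 2*X²)
√(k(162) + m(189, -115)/31413) = √((-7 + 2*162²) + (3*189)/31413) = √((-7 + 2*26244) + 567*(1/31413)) = √((-7 + 52488) + 189/10471) = √(52481 + 189/10471) = √(549528740/10471) = 2*√1438528859135/10471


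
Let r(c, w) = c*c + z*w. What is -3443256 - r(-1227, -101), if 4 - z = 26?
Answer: -4951007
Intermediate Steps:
z = -22 (z = 4 - 1*26 = 4 - 26 = -22)
r(c, w) = c² - 22*w (r(c, w) = c*c - 22*w = c² - 22*w)
-3443256 - r(-1227, -101) = -3443256 - ((-1227)² - 22*(-101)) = -3443256 - (1505529 + 2222) = -3443256 - 1*1507751 = -3443256 - 1507751 = -4951007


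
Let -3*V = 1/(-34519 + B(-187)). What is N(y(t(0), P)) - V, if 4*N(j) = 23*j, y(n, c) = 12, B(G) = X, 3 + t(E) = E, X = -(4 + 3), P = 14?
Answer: 7146881/103578 ≈ 69.000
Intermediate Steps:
X = -7 (X = -1*7 = -7)
t(E) = -3 + E
B(G) = -7
N(j) = 23*j/4 (N(j) = (23*j)/4 = 23*j/4)
V = 1/103578 (V = -1/(3*(-34519 - 7)) = -⅓/(-34526) = -⅓*(-1/34526) = 1/103578 ≈ 9.6546e-6)
N(y(t(0), P)) - V = (23/4)*12 - 1*1/103578 = 69 - 1/103578 = 7146881/103578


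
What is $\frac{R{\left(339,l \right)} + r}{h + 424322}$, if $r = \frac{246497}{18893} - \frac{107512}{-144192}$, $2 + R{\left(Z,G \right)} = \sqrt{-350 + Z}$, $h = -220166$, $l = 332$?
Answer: $\frac{4015710091}{69520718407392} + \frac{i \sqrt{11}}{204156} \approx 5.7763 \cdot 10^{-5} + 1.6246 \cdot 10^{-5} i$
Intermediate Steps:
$R{\left(Z,G \right)} = -2 + \sqrt{-350 + Z}$
$r = \frac{4696764955}{340527432}$ ($r = 246497 \cdot \frac{1}{18893} - - \frac{13439}{18024} = \frac{246497}{18893} + \frac{13439}{18024} = \frac{4696764955}{340527432} \approx 13.793$)
$\frac{R{\left(339,l \right)} + r}{h + 424322} = \frac{\left(-2 + \sqrt{-350 + 339}\right) + \frac{4696764955}{340527432}}{-220166 + 424322} = \frac{\left(-2 + \sqrt{-11}\right) + \frac{4696764955}{340527432}}{204156} = \left(\left(-2 + i \sqrt{11}\right) + \frac{4696764955}{340527432}\right) \frac{1}{204156} = \left(\frac{4015710091}{340527432} + i \sqrt{11}\right) \frac{1}{204156} = \frac{4015710091}{69520718407392} + \frac{i \sqrt{11}}{204156}$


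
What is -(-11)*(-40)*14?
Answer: -6160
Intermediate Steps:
-(-11)*(-40)*14 = -11*40*14 = -440*14 = -6160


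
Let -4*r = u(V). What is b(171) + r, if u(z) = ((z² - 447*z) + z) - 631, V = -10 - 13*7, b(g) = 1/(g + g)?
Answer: -4669667/342 ≈ -13654.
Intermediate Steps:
b(g) = 1/(2*g)
V = -101 (V = -10 - 91 = -101)
u(z) = -631 + z² - 446*z (u(z) = (z² - 446*z) - 631 = -631 + z² - 446*z)
r = -13654 (r = -(-631 + (-101)² - 446*(-101))/4 = -(-631 + 10201 + 45046)/4 = -¼*54616 = -13654)
b(171) + r = (½)/171 - 13654 = (½)*(1/171) - 13654 = 1/342 - 13654 = -4669667/342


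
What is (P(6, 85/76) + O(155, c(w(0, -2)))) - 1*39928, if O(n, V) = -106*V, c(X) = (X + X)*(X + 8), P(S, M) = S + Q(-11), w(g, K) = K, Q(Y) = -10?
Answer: -37388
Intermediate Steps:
P(S, M) = -10 + S (P(S, M) = S - 10 = -10 + S)
c(X) = 2*X*(8 + X) (c(X) = (2*X)*(8 + X) = 2*X*(8 + X))
(P(6, 85/76) + O(155, c(w(0, -2)))) - 1*39928 = ((-10 + 6) - 212*(-2)*(8 - 2)) - 1*39928 = (-4 - 212*(-2)*6) - 39928 = (-4 - 106*(-24)) - 39928 = (-4 + 2544) - 39928 = 2540 - 39928 = -37388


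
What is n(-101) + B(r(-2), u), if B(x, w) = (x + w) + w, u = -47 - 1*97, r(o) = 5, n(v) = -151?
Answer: -434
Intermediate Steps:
u = -144 (u = -47 - 97 = -144)
B(x, w) = x + 2*w (B(x, w) = (w + x) + w = x + 2*w)
n(-101) + B(r(-2), u) = -151 + (5 + 2*(-144)) = -151 + (5 - 288) = -151 - 283 = -434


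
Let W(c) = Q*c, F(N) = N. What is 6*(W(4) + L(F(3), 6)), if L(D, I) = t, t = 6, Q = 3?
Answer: 108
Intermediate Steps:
L(D, I) = 6
W(c) = 3*c
6*(W(4) + L(F(3), 6)) = 6*(3*4 + 6) = 6*(12 + 6) = 6*18 = 108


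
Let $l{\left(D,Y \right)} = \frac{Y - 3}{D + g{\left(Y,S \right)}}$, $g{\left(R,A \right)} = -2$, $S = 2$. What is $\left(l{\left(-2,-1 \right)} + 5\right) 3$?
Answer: $18$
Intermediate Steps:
$l{\left(D,Y \right)} = \frac{-3 + Y}{-2 + D}$ ($l{\left(D,Y \right)} = \frac{Y - 3}{D - 2} = \frac{-3 + Y}{-2 + D}$)
$\left(l{\left(-2,-1 \right)} + 5\right) 3 = \left(\frac{-3 - 1}{-2 - 2} + 5\right) 3 = \left(\frac{1}{-4} \left(-4\right) + 5\right) 3 = \left(\left(- \frac{1}{4}\right) \left(-4\right) + 5\right) 3 = \left(1 + 5\right) 3 = 6 \cdot 3 = 18$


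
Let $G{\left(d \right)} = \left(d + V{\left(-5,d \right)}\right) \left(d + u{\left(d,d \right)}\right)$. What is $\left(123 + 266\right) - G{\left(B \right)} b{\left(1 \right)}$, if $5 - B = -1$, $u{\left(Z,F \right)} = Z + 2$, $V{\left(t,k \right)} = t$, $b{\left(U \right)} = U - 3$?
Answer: $10892$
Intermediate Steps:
$b{\left(U \right)} = -3 + U$
$u{\left(Z,F \right)} = 2 + Z$
$B = 6$ ($B = 5 - -1 = 5 + 1 = 6$)
$G{\left(d \right)} = \left(-5 + d\right) \left(2 + 2 d\right)$ ($G{\left(d \right)} = \left(d - 5\right) \left(d + \left(2 + d\right)\right) = \left(-5 + d\right) \left(2 + 2 d\right)$)
$\left(123 + 266\right) - G{\left(B \right)} b{\left(1 \right)} = \left(123 + 266\right) - (-10 - 48 + 2 \cdot 6^{2}) \left(-3 + 1\right) = 389 - (-10 - 48 + 2 \cdot 36) \left(-2\right) = 389 - (-10 - 48 + 72) \left(-2\right) = 389 \left(-1\right) 14 \left(-2\right) = 389 \left(\left(-14\right) \left(-2\right)\right) = 389 \cdot 28 = 10892$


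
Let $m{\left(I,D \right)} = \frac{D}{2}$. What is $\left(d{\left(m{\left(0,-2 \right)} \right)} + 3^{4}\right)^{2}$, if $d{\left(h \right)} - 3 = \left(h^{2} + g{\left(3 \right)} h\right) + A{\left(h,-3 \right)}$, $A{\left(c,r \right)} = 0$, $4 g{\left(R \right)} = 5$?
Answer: $\frac{112225}{16} \approx 7014.1$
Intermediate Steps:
$g{\left(R \right)} = \frac{5}{4}$ ($g{\left(R \right)} = \frac{1}{4} \cdot 5 = \frac{5}{4}$)
$m{\left(I,D \right)} = \frac{D}{2}$ ($m{\left(I,D \right)} = D \frac{1}{2} = \frac{D}{2}$)
$d{\left(h \right)} = 3 + h^{2} + \frac{5 h}{4}$ ($d{\left(h \right)} = 3 + \left(\left(h^{2} + \frac{5 h}{4}\right) + 0\right) = 3 + \left(h^{2} + \frac{5 h}{4}\right) = 3 + h^{2} + \frac{5 h}{4}$)
$\left(d{\left(m{\left(0,-2 \right)} \right)} + 3^{4}\right)^{2} = \left(\left(3 + \left(\frac{1}{2} \left(-2\right)\right)^{2} + \frac{5 \cdot \frac{1}{2} \left(-2\right)}{4}\right) + 3^{4}\right)^{2} = \left(\left(3 + \left(-1\right)^{2} + \frac{5}{4} \left(-1\right)\right) + 81\right)^{2} = \left(\left(3 + 1 - \frac{5}{4}\right) + 81\right)^{2} = \left(\frac{11}{4} + 81\right)^{2} = \left(\frac{335}{4}\right)^{2} = \frac{112225}{16}$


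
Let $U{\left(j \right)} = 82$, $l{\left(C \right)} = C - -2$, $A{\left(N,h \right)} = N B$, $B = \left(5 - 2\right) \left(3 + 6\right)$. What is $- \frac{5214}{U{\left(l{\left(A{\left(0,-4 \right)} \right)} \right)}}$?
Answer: $- \frac{2607}{41} \approx -63.585$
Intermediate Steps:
$B = 27$ ($B = 3 \cdot 9 = 27$)
$A{\left(N,h \right)} = 27 N$ ($A{\left(N,h \right)} = N 27 = 27 N$)
$l{\left(C \right)} = 2 + C$ ($l{\left(C \right)} = C + 2 = 2 + C$)
$- \frac{5214}{U{\left(l{\left(A{\left(0,-4 \right)} \right)} \right)}} = - \frac{5214}{82} = \left(-5214\right) \frac{1}{82} = - \frac{2607}{41}$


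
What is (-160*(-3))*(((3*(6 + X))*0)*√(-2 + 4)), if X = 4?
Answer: 0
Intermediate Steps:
(-160*(-3))*(((3*(6 + X))*0)*√(-2 + 4)) = (-160*(-3))*(((3*(6 + 4))*0)*√(-2 + 4)) = 480*(((3*10)*0)*√2) = 480*((30*0)*√2) = 480*(0*√2) = 480*0 = 0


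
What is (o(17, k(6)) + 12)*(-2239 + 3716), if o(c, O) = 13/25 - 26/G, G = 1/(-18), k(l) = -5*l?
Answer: 17743201/25 ≈ 7.0973e+5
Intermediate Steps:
G = -1/18 ≈ -0.055556
o(c, O) = 11713/25 (o(c, O) = 13/25 - 26/(-1/18) = 13*(1/25) - 26*(-18) = 13/25 + 468 = 11713/25)
(o(17, k(6)) + 12)*(-2239 + 3716) = (11713/25 + 12)*(-2239 + 3716) = (12013/25)*1477 = 17743201/25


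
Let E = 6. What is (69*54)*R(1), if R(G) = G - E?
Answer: -18630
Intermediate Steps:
R(G) = -6 + G (R(G) = G - 1*6 = G - 6 = -6 + G)
(69*54)*R(1) = (69*54)*(-6 + 1) = 3726*(-5) = -18630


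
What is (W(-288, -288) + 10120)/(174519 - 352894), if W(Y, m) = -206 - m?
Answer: -10202/178375 ≈ -0.057194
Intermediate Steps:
(W(-288, -288) + 10120)/(174519 - 352894) = ((-206 - 1*(-288)) + 10120)/(174519 - 352894) = ((-206 + 288) + 10120)/(-178375) = (82 + 10120)*(-1/178375) = 10202*(-1/178375) = -10202/178375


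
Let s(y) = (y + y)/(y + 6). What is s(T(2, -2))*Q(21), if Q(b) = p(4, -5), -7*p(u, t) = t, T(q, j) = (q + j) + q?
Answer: 5/14 ≈ 0.35714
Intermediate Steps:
T(q, j) = j + 2*q (T(q, j) = (j + q) + q = j + 2*q)
p(u, t) = -t/7
Q(b) = 5/7 (Q(b) = -⅐*(-5) = 5/7)
s(y) = 2*y/(6 + y) (s(y) = (2*y)/(6 + y) = 2*y/(6 + y))
s(T(2, -2))*Q(21) = (2*(-2 + 2*2)/(6 + (-2 + 2*2)))*(5/7) = (2*(-2 + 4)/(6 + (-2 + 4)))*(5/7) = (2*2/(6 + 2))*(5/7) = (2*2/8)*(5/7) = (2*2*(⅛))*(5/7) = (½)*(5/7) = 5/14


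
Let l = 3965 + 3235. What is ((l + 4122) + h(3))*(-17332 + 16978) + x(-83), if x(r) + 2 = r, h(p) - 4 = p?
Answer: -4010551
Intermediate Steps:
l = 7200
h(p) = 4 + p
x(r) = -2 + r
((l + 4122) + h(3))*(-17332 + 16978) + x(-83) = ((7200 + 4122) + (4 + 3))*(-17332 + 16978) + (-2 - 83) = (11322 + 7)*(-354) - 85 = 11329*(-354) - 85 = -4010466 - 85 = -4010551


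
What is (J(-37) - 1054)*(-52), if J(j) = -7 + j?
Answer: 57096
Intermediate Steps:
(J(-37) - 1054)*(-52) = ((-7 - 37) - 1054)*(-52) = (-44 - 1054)*(-52) = -1098*(-52) = 57096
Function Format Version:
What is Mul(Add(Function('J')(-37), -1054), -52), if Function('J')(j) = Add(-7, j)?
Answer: 57096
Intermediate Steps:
Mul(Add(Function('J')(-37), -1054), -52) = Mul(Add(Add(-7, -37), -1054), -52) = Mul(Add(-44, -1054), -52) = Mul(-1098, -52) = 57096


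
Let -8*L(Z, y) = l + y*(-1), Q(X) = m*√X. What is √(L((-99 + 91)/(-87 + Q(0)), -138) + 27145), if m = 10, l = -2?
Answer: 2*√6782 ≈ 164.71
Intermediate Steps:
Q(X) = 10*√X
L(Z, y) = ¼ + y/8 (L(Z, y) = -(-2 + y*(-1))/8 = -(-2 - y)/8 = ¼ + y/8)
√(L((-99 + 91)/(-87 + Q(0)), -138) + 27145) = √((¼ + (⅛)*(-138)) + 27145) = √((¼ - 69/4) + 27145) = √(-17 + 27145) = √27128 = 2*√6782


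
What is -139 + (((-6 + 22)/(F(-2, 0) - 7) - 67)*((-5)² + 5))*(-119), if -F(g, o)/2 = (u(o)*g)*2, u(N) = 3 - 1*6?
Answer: 7467701/31 ≈ 2.4089e+5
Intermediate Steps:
u(N) = -3 (u(N) = 3 - 6 = -3)
F(g, o) = 12*g (F(g, o) = -2*(-3*g)*2 = -(-12)*g = 12*g)
-139 + (((-6 + 22)/(F(-2, 0) - 7) - 67)*((-5)² + 5))*(-119) = -139 + (((-6 + 22)/(12*(-2) - 7) - 67)*((-5)² + 5))*(-119) = -139 + ((16/(-24 - 7) - 67)*(25 + 5))*(-119) = -139 + ((16/(-31) - 67)*30)*(-119) = -139 + ((16*(-1/31) - 67)*30)*(-119) = -139 + ((-16/31 - 67)*30)*(-119) = -139 - 2093/31*30*(-119) = -139 - 62790/31*(-119) = -139 + 7472010/31 = 7467701/31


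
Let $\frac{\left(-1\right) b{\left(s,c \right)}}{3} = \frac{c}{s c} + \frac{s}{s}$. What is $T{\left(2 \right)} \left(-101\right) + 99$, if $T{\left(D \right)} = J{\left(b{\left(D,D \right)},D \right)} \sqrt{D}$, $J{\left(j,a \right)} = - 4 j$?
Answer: $99 - 1818 \sqrt{2} \approx -2472.0$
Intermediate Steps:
$b{\left(s,c \right)} = -3 - \frac{3}{s}$ ($b{\left(s,c \right)} = - 3 \left(\frac{c}{s c} + \frac{s}{s}\right) = - 3 \left(\frac{c}{c s} + 1\right) = - 3 \left(c \frac{1}{c s} + 1\right) = - 3 \left(\frac{1}{s} + 1\right) = - 3 \left(1 + \frac{1}{s}\right) = -3 - \frac{3}{s}$)
$T{\left(D \right)} = \sqrt{D} \left(12 + \frac{12}{D}\right)$ ($T{\left(D \right)} = - 4 \left(-3 - \frac{3}{D}\right) \sqrt{D} = \left(12 + \frac{12}{D}\right) \sqrt{D} = \sqrt{D} \left(12 + \frac{12}{D}\right)$)
$T{\left(2 \right)} \left(-101\right) + 99 = \frac{12 \left(1 + 2\right)}{\sqrt{2}} \left(-101\right) + 99 = 12 \frac{\sqrt{2}}{2} \cdot 3 \left(-101\right) + 99 = 18 \sqrt{2} \left(-101\right) + 99 = - 1818 \sqrt{2} + 99 = 99 - 1818 \sqrt{2}$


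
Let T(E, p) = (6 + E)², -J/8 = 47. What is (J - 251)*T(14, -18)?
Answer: -250800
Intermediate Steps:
J = -376 (J = -8*47 = -376)
(J - 251)*T(14, -18) = (-376 - 251)*(6 + 14)² = -627*20² = -627*400 = -250800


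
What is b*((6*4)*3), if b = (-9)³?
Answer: -52488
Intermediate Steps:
b = -729
b*((6*4)*3) = -729*6*4*3 = -17496*3 = -729*72 = -52488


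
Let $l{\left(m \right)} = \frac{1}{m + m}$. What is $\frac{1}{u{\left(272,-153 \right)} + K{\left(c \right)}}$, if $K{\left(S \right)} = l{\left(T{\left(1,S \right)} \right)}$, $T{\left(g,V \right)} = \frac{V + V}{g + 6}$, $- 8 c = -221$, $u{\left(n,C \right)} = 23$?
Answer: $\frac{221}{5097} \approx 0.043359$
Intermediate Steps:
$c = \frac{221}{8}$ ($c = \left(- \frac{1}{8}\right) \left(-221\right) = \frac{221}{8} \approx 27.625$)
$T{\left(g,V \right)} = \frac{2 V}{6 + g}$
$l{\left(m \right)} = \frac{1}{2 m}$
$K{\left(S \right)} = \frac{7}{4 S}$ ($K{\left(S \right)} = \frac{1}{2 \frac{2 S}{6 + 1}} = \frac{1}{2 \frac{2 S}{7}} = \frac{\frac{7}{2} \frac{1}{S}}{2} = \frac{7}{4 S}$)
$\frac{1}{u{\left(272,-153 \right)} + K{\left(c \right)}} = \frac{1}{23 + \frac{7}{4 \cdot \frac{221}{8}}} = \frac{1}{23 + \frac{7}{4} \cdot \frac{8}{221}} = \frac{1}{23 + \frac{14}{221}} = \frac{1}{\frac{5097}{221}} = \frac{221}{5097}$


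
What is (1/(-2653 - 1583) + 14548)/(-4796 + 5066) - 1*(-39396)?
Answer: 45119618447/1143720 ≈ 39450.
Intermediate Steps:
(1/(-2653 - 1583) + 14548)/(-4796 + 5066) - 1*(-39396) = (1/(-4236) + 14548)/270 + 39396 = (-1/4236 + 14548)*(1/270) + 39396 = (61625327/4236)*(1/270) + 39396 = 61625327/1143720 + 39396 = 45119618447/1143720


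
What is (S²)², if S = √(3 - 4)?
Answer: 1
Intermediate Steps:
S = I (S = √(-1) = I ≈ 1.0*I)
(S²)² = (I²)² = (-1)² = 1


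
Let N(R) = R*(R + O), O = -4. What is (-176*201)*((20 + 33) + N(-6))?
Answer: -3997488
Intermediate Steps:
N(R) = R*(-4 + R) (N(R) = R*(R - 4) = R*(-4 + R))
(-176*201)*((20 + 33) + N(-6)) = (-176*201)*((20 + 33) - 6*(-4 - 6)) = -35376*(53 - 6*(-10)) = -35376*(53 + 60) = -35376*113 = -3997488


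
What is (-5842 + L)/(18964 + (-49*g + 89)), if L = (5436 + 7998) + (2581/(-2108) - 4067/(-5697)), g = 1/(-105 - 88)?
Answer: 17595480485503/44161446430728 ≈ 0.39844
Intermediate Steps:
g = -1/193 (g = 1/(-193) = -1/193 ≈ -0.0051813)
L = 161326483063/12009276 (L = 13434 + (2581*(-1/2108) - 4067*(-1/5697)) = 13434 + (-2581/2108 + 4067/5697) = 13434 - 6130721/12009276 = 161326483063/12009276 ≈ 13433.)
(-5842 + L)/(18964 + (-49*g + 89)) = (-5842 + 161326483063/12009276)/(18964 + (-49*(-1/193) + 89)) = 91168292671/(12009276*(18964 + (49/193 + 89))) = 91168292671/(12009276*(18964 + 17226/193)) = 91168292671/(12009276*(3677278/193)) = (91168292671/12009276)*(193/3677278) = 17595480485503/44161446430728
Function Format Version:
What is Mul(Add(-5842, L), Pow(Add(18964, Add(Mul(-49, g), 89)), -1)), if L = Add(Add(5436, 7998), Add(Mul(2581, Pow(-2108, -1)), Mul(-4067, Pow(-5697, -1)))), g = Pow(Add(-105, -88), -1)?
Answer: Rational(17595480485503, 44161446430728) ≈ 0.39844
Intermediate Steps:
g = Rational(-1, 193) (g = Pow(-193, -1) = Rational(-1, 193) ≈ -0.0051813)
L = Rational(161326483063, 12009276) (L = Add(13434, Add(Mul(2581, Rational(-1, 2108)), Mul(-4067, Rational(-1, 5697)))) = Add(13434, Add(Rational(-2581, 2108), Rational(4067, 5697))) = Add(13434, Rational(-6130721, 12009276)) = Rational(161326483063, 12009276) ≈ 13433.)
Mul(Add(-5842, L), Pow(Add(18964, Add(Mul(-49, g), 89)), -1)) = Mul(Add(-5842, Rational(161326483063, 12009276)), Pow(Add(18964, Add(Mul(-49, Rational(-1, 193)), 89)), -1)) = Mul(Rational(91168292671, 12009276), Pow(Add(18964, Add(Rational(49, 193), 89)), -1)) = Mul(Rational(91168292671, 12009276), Pow(Add(18964, Rational(17226, 193)), -1)) = Mul(Rational(91168292671, 12009276), Pow(Rational(3677278, 193), -1)) = Mul(Rational(91168292671, 12009276), Rational(193, 3677278)) = Rational(17595480485503, 44161446430728)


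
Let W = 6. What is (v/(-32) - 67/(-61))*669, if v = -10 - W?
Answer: 130455/122 ≈ 1069.3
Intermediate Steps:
v = -16 (v = -10 - 1*6 = -10 - 6 = -16)
(v/(-32) - 67/(-61))*669 = (-16/(-32) - 67/(-61))*669 = (-16*(-1/32) - 67*(-1/61))*669 = (½ + 67/61)*669 = (195/122)*669 = 130455/122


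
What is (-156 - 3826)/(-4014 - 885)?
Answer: 3982/4899 ≈ 0.81282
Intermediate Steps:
(-156 - 3826)/(-4014 - 885) = -3982/(-4899) = -3982*(-1/4899) = 3982/4899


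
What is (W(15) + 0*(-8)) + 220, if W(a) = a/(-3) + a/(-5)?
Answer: 212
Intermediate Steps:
W(a) = -8*a/15 (W(a) = a*(-⅓) + a*(-⅕) = -a/3 - a/5 = -8*a/15)
(W(15) + 0*(-8)) + 220 = (-8/15*15 + 0*(-8)) + 220 = (-8 + 0) + 220 = -8 + 220 = 212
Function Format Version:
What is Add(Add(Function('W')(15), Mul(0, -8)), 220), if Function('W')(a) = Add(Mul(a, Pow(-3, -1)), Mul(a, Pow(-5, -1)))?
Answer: 212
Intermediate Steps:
Function('W')(a) = Mul(Rational(-8, 15), a) (Function('W')(a) = Add(Mul(a, Rational(-1, 3)), Mul(a, Rational(-1, 5))) = Add(Mul(Rational(-1, 3), a), Mul(Rational(-1, 5), a)) = Mul(Rational(-8, 15), a))
Add(Add(Function('W')(15), Mul(0, -8)), 220) = Add(Add(Mul(Rational(-8, 15), 15), Mul(0, -8)), 220) = Add(Add(-8, 0), 220) = Add(-8, 220) = 212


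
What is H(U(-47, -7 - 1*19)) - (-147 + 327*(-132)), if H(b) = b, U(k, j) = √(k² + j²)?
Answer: 43311 + √2885 ≈ 43365.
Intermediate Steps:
U(k, j) = √(j² + k²)
H(U(-47, -7 - 1*19)) - (-147 + 327*(-132)) = √((-7 - 1*19)² + (-47)²) - (-147 + 327*(-132)) = √((-7 - 19)² + 2209) - (-147 - 43164) = √((-26)² + 2209) - 1*(-43311) = √(676 + 2209) + 43311 = √2885 + 43311 = 43311 + √2885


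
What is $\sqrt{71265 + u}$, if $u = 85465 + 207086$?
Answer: $6 \sqrt{10106} \approx 603.17$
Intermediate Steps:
$u = 292551$
$\sqrt{71265 + u} = \sqrt{71265 + 292551} = \sqrt{363816} = 6 \sqrt{10106}$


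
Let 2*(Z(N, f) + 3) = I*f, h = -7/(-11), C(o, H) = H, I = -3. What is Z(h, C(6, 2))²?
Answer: 36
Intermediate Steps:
h = 7/11 (h = -7*(-1/11) = 7/11 ≈ 0.63636)
Z(N, f) = -3 - 3*f/2 (Z(N, f) = -3 + (-3*f)/2 = -3 - 3*f/2)
Z(h, C(6, 2))² = (-3 - 3/2*2)² = (-3 - 3)² = (-6)² = 36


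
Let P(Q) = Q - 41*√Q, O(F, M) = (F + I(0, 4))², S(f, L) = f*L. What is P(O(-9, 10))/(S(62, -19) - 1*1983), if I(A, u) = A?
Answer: 288/3161 ≈ 0.091110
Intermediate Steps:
S(f, L) = L*f
O(F, M) = F² (O(F, M) = (F + 0)² = F²)
P(O(-9, 10))/(S(62, -19) - 1*1983) = ((-9)² - 41*√((-9)²))/(-19*62 - 1*1983) = (81 - 41*√81)/(-1178 - 1983) = (81 - 41*9)/(-3161) = (81 - 369)*(-1/3161) = -288*(-1/3161) = 288/3161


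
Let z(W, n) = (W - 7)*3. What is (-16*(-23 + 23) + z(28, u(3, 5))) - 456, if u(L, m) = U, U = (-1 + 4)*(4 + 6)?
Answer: -393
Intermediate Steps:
U = 30 (U = 3*10 = 30)
u(L, m) = 30
z(W, n) = -21 + 3*W (z(W, n) = (-7 + W)*3 = -21 + 3*W)
(-16*(-23 + 23) + z(28, u(3, 5))) - 456 = (-16*(-23 + 23) + (-21 + 3*28)) - 456 = (-16*0 + (-21 + 84)) - 456 = (0 + 63) - 456 = 63 - 456 = -393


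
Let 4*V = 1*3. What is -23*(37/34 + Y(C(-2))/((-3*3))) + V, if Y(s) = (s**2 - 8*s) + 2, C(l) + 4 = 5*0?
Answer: 63341/612 ≈ 103.50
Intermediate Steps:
C(l) = -4 (C(l) = -4 + 5*0 = -4 + 0 = -4)
Y(s) = 2 + s**2 - 8*s
V = 3/4 (V = (1*3)/4 = (1/4)*3 = 3/4 ≈ 0.75000)
-23*(37/34 + Y(C(-2))/((-3*3))) + V = -23*(37/34 + (2 + (-4)**2 - 8*(-4))/((-3*3))) + 3/4 = -23*(37*(1/34) + (2 + 16 + 32)/(-9)) + 3/4 = -23*(37/34 + 50*(-1/9)) + 3/4 = -23*(37/34 - 50/9) + 3/4 = -23*(-1367/306) + 3/4 = 31441/306 + 3/4 = 63341/612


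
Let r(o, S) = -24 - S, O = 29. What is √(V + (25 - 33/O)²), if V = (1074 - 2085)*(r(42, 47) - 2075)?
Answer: √1825117510/29 ≈ 1473.2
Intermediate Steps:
V = 2169606 (V = (1074 - 2085)*((-24 - 1*47) - 2075) = -1011*((-24 - 47) - 2075) = -1011*(-71 - 2075) = -1011*(-2146) = 2169606)
√(V + (25 - 33/O)²) = √(2169606 + (25 - 33/29)²) = √(2169606 + (692/29)²) = √(2169606 + 478864/841) = √(1825117510/841) = √1825117510/29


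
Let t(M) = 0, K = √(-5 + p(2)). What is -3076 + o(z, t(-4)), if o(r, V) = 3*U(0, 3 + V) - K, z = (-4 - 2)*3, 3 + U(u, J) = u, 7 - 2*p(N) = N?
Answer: -3085 - I*√10/2 ≈ -3085.0 - 1.5811*I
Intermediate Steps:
p(N) = 7/2 - N/2
U(u, J) = -3 + u
z = -18 (z = -6*3 = -18)
K = I*√10/2 (K = √(-5 + (7/2 - ½*2)) = √(-5 + (7/2 - 1)) = √(-5 + 5/2) = √(-5/2) = I*√10/2 ≈ 1.5811*I)
o(r, V) = -9 - I*√10/2 (o(r, V) = 3*(-3 + 0) - I*√10/2 = 3*(-3) - I*√10/2 = -9 - I*√10/2)
-3076 + o(z, t(-4)) = -3076 + (-9 - I*√10/2) = -3085 - I*√10/2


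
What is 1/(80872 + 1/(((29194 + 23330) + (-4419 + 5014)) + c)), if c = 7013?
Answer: 60132/4862995105 ≈ 1.2365e-5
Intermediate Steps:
1/(80872 + 1/(((29194 + 23330) + (-4419 + 5014)) + c)) = 1/(80872 + 1/(((29194 + 23330) + (-4419 + 5014)) + 7013)) = 1/(80872 + 1/((52524 + 595) + 7013)) = 1/(80872 + 1/(53119 + 7013)) = 1/(80872 + 1/60132) = 1/(4862995105/60132) = 60132/4862995105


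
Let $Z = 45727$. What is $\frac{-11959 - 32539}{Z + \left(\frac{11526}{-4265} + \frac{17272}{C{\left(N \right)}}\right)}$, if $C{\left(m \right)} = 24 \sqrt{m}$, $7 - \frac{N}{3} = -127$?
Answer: $- \frac{133904190188702486340}{137594302234086244913} + \frac{5242669249787850 \sqrt{402}}{137594302234086244913} \approx -0.97242$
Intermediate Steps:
$N = 402$ ($N = 21 - -381 = 21 + 381 = 402$)
$\frac{-11959 - 32539}{Z + \left(\frac{11526}{-4265} + \frac{17272}{C{\left(N \right)}}\right)} = \frac{-11959 - 32539}{45727 + \left(\frac{11526}{-4265} + \frac{17272}{24 \sqrt{402}}\right)} = - \frac{44498}{45727 + \left(11526 \left(- \frac{1}{4265}\right) + 17272 \frac{\sqrt{402}}{9648}\right)} = - \frac{44498}{45727 - \left(\frac{11526}{4265} - \frac{2159 \sqrt{402}}{1206}\right)} = - \frac{44498}{\frac{195014129}{4265} + \frac{2159 \sqrt{402}}{1206}}$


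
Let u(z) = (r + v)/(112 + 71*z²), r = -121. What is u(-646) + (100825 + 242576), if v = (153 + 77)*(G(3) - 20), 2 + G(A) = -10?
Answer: 10174816405267/29629548 ≈ 3.4340e+5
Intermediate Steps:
G(A) = -12 (G(A) = -2 - 10 = -12)
v = -7360 (v = (153 + 77)*(-12 - 20) = 230*(-32) = -7360)
u(z) = -7481/(112 + 71*z²) (u(z) = (-121 - 7360)/(112 + 71*z²) = -7481/(112 + 71*z²))
u(-646) + (100825 + 242576) = -7481/(112 + 71*(-646)²) + (100825 + 242576) = -7481/(112 + 71*417316) + 343401 = -7481/(112 + 29629436) + 343401 = -7481/29629548 + 343401 = 10174816405267/29629548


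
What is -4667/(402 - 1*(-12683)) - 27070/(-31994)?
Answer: 102447476/209320745 ≈ 0.48943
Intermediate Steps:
-4667/(402 - 1*(-12683)) - 27070/(-31994) = -4667/(402 + 12683) - 27070*(-1/31994) = -4667/13085 + 13535/15997 = 102447476/209320745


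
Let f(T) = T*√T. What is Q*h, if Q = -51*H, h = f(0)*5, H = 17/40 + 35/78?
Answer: 0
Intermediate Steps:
f(T) = T^(3/2)
H = 1363/1560 (H = 17*(1/40) + 35*(1/78) = 17/40 + 35/78 = 1363/1560 ≈ 0.87372)
h = 0 (h = 0^(3/2)*5 = 0*5 = 0)
Q = -23171/520 (Q = -51*1363/1560 = -23171/520 ≈ -44.560)
Q*h = -23171/520*0 = 0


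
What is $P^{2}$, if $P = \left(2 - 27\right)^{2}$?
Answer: $390625$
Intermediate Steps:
$P = 625$ ($P = \left(-25\right)^{2} = 625$)
$P^{2} = 625^{2} = 390625$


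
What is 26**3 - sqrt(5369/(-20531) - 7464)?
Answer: 17576 - I*sqrt(64211227507)/2933 ≈ 17576.0 - 86.396*I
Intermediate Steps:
26**3 - sqrt(5369/(-20531) - 7464) = 17576 - sqrt(5369*(-1/20531) - 7464) = 17576 - sqrt(-767/2933 - 7464) = 17576 - sqrt(-21892679/2933) = 17576 - I*sqrt(64211227507)/2933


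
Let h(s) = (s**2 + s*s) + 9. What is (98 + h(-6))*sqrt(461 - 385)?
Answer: 358*sqrt(19) ≈ 1560.5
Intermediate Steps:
h(s) = 9 + 2*s**2 (h(s) = (s**2 + s**2) + 9 = 2*s**2 + 9 = 9 + 2*s**2)
(98 + h(-6))*sqrt(461 - 385) = (98 + (9 + 2*(-6)**2))*sqrt(461 - 385) = (98 + (9 + 2*36))*sqrt(76) = (98 + (9 + 72))*(2*sqrt(19)) = (98 + 81)*(2*sqrt(19)) = 179*(2*sqrt(19)) = 358*sqrt(19)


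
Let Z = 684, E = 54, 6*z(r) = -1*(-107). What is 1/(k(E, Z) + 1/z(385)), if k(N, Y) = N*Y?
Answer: 107/3952158 ≈ 2.7074e-5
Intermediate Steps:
z(r) = 107/6 (z(r) = (-1*(-107))/6 = (⅙)*107 = 107/6)
1/(k(E, Z) + 1/z(385)) = 1/(54*684 + 1/(107/6)) = 1/(36936 + 6/107) = 1/(3952158/107) = 107/3952158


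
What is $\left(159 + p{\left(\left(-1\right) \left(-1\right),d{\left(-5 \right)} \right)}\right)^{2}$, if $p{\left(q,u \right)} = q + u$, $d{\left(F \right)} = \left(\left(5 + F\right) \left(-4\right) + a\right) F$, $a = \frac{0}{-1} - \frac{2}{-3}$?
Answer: $\frac{220900}{9} \approx 24544.0$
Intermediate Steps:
$a = \frac{2}{3}$ ($a = 0 \left(-1\right) - - \frac{2}{3} = 0 + \frac{2}{3} = \frac{2}{3} \approx 0.66667$)
$d{\left(F \right)} = F \left(- \frac{58}{3} - 4 F\right)$ ($d{\left(F \right)} = \left(\left(5 + F\right) \left(-4\right) + \frac{2}{3}\right) F = \left(\left(-20 - 4 F\right) + \frac{2}{3}\right) F = \left(- \frac{58}{3} - 4 F\right) F = F \left(- \frac{58}{3} - 4 F\right)$)
$\left(159 + p{\left(\left(-1\right) \left(-1\right),d{\left(-5 \right)} \right)}\right)^{2} = \left(159 - \left(-1 - \frac{10 \left(29 + 6 \left(-5\right)\right)}{3}\right)\right)^{2} = \left(159 + \left(1 - - \frac{10 \left(29 - 30\right)}{3}\right)\right)^{2} = \left(159 + \left(1 - \left(- \frac{10}{3}\right) \left(-1\right)\right)\right)^{2} = \left(159 + \left(1 - \frac{10}{3}\right)\right)^{2} = \left(159 - \frac{7}{3}\right)^{2} = \left(\frac{470}{3}\right)^{2} = \frac{220900}{9}$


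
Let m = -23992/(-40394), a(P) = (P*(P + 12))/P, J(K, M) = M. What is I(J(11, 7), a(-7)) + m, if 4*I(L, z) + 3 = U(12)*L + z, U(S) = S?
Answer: 892463/40394 ≈ 22.094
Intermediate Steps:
a(P) = 12 + P (a(P) = (P*(12 + P))/P = 12 + P)
I(L, z) = -3/4 + 3*L + z/4 (I(L, z) = -3/4 + (12*L + z)/4 = -3/4 + (z + 12*L)/4 = -3/4 + (3*L + z/4) = -3/4 + 3*L + z/4)
m = 11996/20197 (m = -23992*(-1/40394) = 11996/20197 ≈ 0.59395)
I(J(11, 7), a(-7)) + m = (-3/4 + 3*7 + (12 - 7)/4) + 11996/20197 = (-3/4 + 21 + (1/4)*5) + 11996/20197 = (-3/4 + 21 + 5/4) + 11996/20197 = 43/2 + 11996/20197 = 892463/40394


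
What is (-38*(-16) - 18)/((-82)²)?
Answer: 295/3362 ≈ 0.087745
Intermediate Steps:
(-38*(-16) - 18)/((-82)²) = (608 - 18)/6724 = 590*(1/6724) = 295/3362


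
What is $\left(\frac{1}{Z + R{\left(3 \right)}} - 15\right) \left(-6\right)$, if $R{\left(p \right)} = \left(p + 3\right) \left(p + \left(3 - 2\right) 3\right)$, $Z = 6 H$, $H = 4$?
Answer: $\frac{899}{10} \approx 89.9$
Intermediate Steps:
$Z = 24$ ($Z = 6 \cdot 4 = 24$)
$R{\left(p \right)} = \left(3 + p\right)^{2}$ ($R{\left(p \right)} = \left(3 + p\right) \left(p + 1 \cdot 3\right) = \left(3 + p\right) \left(p + 3\right) = \left(3 + p\right) \left(3 + p\right) = \left(3 + p\right)^{2}$)
$\left(\frac{1}{Z + R{\left(3 \right)}} - 15\right) \left(-6\right) = \left(\frac{1}{24 + \left(3 + 3\right)^{2}} - 15\right) \left(-6\right) = \left(\frac{1}{24 + 6^{2}} - 15\right) \left(-6\right) = \left(\frac{1}{24 + 36} - 15\right) \left(-6\right) = \left(\frac{1}{60} - 15\right) \left(-6\right) = \left(- \frac{899}{60}\right) \left(-6\right) = \frac{899}{10}$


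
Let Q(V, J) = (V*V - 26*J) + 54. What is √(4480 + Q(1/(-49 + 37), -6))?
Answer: √675361/12 ≈ 68.484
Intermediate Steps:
Q(V, J) = 54 + V² - 26*J (Q(V, J) = (V² - 26*J) + 54 = 54 + V² - 26*J)
√(4480 + Q(1/(-49 + 37), -6)) = √(4480 + (54 + (1/(-49 + 37))² - 26*(-6))) = √(4480 + (54 + (1/(-12))² + 156)) = √(4480 + (54 + (-1/12)² + 156)) = √(4480 + (54 + 1/144 + 156)) = √(4480 + 30241/144) = √(675361/144) = √675361/12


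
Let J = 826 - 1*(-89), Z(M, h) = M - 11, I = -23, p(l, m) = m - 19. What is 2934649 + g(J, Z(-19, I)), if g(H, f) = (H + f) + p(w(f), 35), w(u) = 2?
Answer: 2935550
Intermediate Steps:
p(l, m) = -19 + m
Z(M, h) = -11 + M
J = 915 (J = 826 + 89 = 915)
g(H, f) = 16 + H + f (g(H, f) = (H + f) + (-19 + 35) = (H + f) + 16 = 16 + H + f)
2934649 + g(J, Z(-19, I)) = 2934649 + (16 + 915 + (-11 - 19)) = 2934649 + (16 + 915 - 30) = 2934649 + 901 = 2935550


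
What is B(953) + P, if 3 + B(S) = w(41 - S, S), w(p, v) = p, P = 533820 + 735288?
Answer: 1268193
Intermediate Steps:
P = 1269108
B(S) = 38 - S (B(S) = -3 + (41 - S) = 38 - S)
B(953) + P = (38 - 1*953) + 1269108 = (38 - 953) + 1269108 = -915 + 1269108 = 1268193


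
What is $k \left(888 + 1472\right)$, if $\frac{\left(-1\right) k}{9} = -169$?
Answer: $3589560$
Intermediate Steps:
$k = 1521$ ($k = \left(-9\right) \left(-169\right) = 1521$)
$k \left(888 + 1472\right) = 1521 \left(888 + 1472\right) = 1521 \cdot 2360 = 3589560$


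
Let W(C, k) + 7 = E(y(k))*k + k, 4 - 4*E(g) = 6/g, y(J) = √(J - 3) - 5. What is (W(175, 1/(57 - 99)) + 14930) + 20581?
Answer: 1755102067/49434 - I*√5334/32956 ≈ 35504.0 - 0.0022161*I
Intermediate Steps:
y(J) = -5 + √(-3 + J) (y(J) = √(-3 + J) - 5 = -5 + √(-3 + J))
E(g) = 1 - 3/(2*g)
W(C, k) = -7 + k + k*(-13/2 + √(-3 + k))/(-5 + √(-3 + k)) (W(C, k) = -7 + (((-3/2 + (-5 + √(-3 + k)))/(-5 + √(-3 + k)))*k + k) = -7 + (((-13/2 + √(-3 + k))/(-5 + √(-3 + k)))*k + k) = -7 + (k*(-13/2 + √(-3 + k))/(-5 + √(-3 + k)) + k) = -7 + (k + k*(-13/2 + √(-3 + k))/(-5 + √(-3 + k))) = -7 + k + k*(-13/2 + √(-3 + k))/(-5 + √(-3 + k)))
(W(175, 1/(57 - 99)) + 14930) + 20581 = ((70 - 23/(57 - 99) - 14*√(-3 + 1/(57 - 99)) + 4*√(-3 + 1/(57 - 99))/(57 - 99))/(2*(-5 + √(-3 + 1/(57 - 99)))) + 14930) + 20581 = ((70 - 23/(-42) - 14*√(-3 + 1/(-42)) + 4*√(-3 + 1/(-42))/(-42))/(2*(-5 + √(-3 + 1/(-42)))) + 14930) + 20581 = ((70 - 23*(-1/42) - 14*√(-3 - 1/42) + 4*(-1/42)*√(-3 - 1/42))/(2*(-5 + √(-3 - 1/42))) + 14930) + 20581 = ((70 + 23/42 - I*√5334/3 + 4*(-1/42)*√(-127/42))/(2*(-5 + √(-127/42))) + 14930) + 20581 = ((70 + 23/42 - I*√5334/3 + 4*(-1/42)*(I*√5334/42))/(2*(-5 + I*√5334/42)) + 14930) + 20581 = ((70 + 23/42 - I*√5334/3 - I*√5334/441)/(2*(-5 + I*√5334/42)) + 14930) + 20581 = ((2963/42 - 148*I*√5334/441)/(2*(-5 + I*√5334/42)) + 14930) + 20581 = (14930 + (2963/42 - 148*I*√5334/441)/(2*(-5 + I*√5334/42))) + 20581 = 35511 + (2963/42 - 148*I*√5334/441)/(2*(-5 + I*√5334/42))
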